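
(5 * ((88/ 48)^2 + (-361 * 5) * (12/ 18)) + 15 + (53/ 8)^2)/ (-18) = 3421999/ 10368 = 330.05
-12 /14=-6 /7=-0.86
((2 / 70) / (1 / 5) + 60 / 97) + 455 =455.76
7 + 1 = 8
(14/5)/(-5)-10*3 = -764/25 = -30.56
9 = 9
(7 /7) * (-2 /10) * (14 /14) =-1 /5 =-0.20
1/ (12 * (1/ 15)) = 5/ 4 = 1.25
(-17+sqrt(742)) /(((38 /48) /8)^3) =-120324096 /6859+7077888* sqrt(742) /6859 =10566.45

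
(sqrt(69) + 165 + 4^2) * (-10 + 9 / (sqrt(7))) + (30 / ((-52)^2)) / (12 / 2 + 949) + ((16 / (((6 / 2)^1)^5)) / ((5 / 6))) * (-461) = -(70- 9 * sqrt(7)) * (sqrt(69) + 181) / 7- 3809437249 / 104583960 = -1285.53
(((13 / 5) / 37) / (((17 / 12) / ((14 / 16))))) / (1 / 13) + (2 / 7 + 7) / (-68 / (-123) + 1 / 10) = 414520629 / 35356090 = 11.72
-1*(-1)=1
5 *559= 2795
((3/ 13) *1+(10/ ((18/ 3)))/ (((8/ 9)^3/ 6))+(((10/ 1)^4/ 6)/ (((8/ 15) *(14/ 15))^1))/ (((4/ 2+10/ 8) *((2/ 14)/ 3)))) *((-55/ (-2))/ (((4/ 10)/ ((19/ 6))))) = 125483866475/ 26624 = 4713186.09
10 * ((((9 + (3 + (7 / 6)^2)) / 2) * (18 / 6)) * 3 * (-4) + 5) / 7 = -2355 / 7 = -336.43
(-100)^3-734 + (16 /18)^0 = -1000733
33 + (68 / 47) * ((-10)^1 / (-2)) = 1891 / 47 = 40.23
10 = 10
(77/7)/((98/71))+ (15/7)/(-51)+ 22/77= 13683/1666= 8.21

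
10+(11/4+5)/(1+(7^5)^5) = 53642744786558596032351/5364274478655859603232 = 10.00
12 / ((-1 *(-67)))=12 / 67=0.18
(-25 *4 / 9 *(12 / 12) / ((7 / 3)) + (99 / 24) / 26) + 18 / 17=-3.54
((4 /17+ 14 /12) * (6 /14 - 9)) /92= -715 /5474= -0.13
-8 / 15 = -0.53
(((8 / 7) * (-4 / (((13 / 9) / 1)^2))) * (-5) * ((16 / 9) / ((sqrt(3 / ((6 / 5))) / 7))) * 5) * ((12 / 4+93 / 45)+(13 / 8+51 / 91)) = 15205056 * sqrt(10) / 15379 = 3126.51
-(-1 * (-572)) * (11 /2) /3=-3146 /3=-1048.67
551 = 551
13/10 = 1.30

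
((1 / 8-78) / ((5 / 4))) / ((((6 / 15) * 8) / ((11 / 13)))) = -6853 / 416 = -16.47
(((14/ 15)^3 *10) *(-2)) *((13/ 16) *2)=-17836/ 675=-26.42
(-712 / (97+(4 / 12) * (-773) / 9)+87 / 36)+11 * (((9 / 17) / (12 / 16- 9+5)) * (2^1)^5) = -12302353 / 188292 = -65.34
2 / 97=0.02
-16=-16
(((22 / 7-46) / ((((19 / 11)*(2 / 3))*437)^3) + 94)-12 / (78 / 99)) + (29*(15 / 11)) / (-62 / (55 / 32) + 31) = 687631662283709371 / 9688564844833602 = 70.97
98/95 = 1.03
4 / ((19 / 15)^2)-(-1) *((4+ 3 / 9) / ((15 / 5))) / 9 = 77593 / 29241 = 2.65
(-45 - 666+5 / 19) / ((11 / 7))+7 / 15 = -1416457 / 3135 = -451.82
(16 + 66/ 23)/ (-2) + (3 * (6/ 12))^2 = -7.18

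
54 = 54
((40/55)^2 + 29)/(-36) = -397/484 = -0.82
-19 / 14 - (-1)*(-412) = -5787 / 14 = -413.36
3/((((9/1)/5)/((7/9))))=35/27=1.30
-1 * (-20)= 20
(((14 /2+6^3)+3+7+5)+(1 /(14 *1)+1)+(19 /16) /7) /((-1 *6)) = -26795 /672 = -39.87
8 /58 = 4 /29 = 0.14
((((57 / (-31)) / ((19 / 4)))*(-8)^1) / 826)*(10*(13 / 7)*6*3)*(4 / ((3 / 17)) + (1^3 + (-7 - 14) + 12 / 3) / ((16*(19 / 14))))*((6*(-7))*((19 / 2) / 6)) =-23400000 / 12803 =-1827.70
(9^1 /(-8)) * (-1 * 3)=27 /8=3.38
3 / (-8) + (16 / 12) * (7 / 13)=107 / 312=0.34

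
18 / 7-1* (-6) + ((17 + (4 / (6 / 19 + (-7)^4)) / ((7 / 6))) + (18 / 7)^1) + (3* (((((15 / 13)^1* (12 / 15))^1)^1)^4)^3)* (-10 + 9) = 28696283789475729923 / 1062975133713195625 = 27.00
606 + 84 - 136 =554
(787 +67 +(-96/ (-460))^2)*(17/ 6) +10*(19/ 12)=64422239/ 26450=2435.62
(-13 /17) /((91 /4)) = -4 /119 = -0.03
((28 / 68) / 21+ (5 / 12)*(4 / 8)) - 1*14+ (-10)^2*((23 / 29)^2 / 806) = -631205579 / 46093528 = -13.69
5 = 5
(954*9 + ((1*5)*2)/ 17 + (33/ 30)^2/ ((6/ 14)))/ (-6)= -43805999/ 30600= -1431.57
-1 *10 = -10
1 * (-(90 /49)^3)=-729000 /117649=-6.20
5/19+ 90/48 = 325/152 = 2.14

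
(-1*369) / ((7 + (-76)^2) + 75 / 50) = -0.06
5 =5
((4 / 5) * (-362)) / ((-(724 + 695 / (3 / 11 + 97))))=309872 / 782325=0.40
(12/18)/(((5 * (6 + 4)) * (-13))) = -1/975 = -0.00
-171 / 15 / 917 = -57 / 4585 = -0.01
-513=-513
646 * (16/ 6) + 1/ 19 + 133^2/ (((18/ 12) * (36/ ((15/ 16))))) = 11107175/ 5472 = 2029.82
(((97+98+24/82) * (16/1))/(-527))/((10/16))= -60288/6355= -9.49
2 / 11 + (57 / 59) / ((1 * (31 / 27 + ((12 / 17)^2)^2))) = 1785511723 / 2043715927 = 0.87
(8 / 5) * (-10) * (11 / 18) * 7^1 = -616 / 9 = -68.44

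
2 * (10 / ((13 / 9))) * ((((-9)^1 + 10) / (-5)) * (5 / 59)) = -180 / 767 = -0.23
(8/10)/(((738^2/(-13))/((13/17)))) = -169/11573685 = -0.00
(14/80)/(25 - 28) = -7/120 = -0.06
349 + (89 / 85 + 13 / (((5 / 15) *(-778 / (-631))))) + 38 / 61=1542175937 / 4033930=382.30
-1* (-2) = 2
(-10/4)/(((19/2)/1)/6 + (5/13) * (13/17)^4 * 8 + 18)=-501126/4136399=-0.12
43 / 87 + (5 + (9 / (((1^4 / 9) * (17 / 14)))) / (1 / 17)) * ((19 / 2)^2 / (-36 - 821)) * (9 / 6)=-107022911 / 596472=-179.43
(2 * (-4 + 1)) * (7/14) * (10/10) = -3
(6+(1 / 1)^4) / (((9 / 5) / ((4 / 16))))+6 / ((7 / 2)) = 677 / 252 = 2.69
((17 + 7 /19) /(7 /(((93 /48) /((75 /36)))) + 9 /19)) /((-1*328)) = -15345 /2318468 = -0.01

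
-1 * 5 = -5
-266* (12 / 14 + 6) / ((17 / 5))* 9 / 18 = -268.24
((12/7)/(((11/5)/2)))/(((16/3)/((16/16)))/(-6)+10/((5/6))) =54/385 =0.14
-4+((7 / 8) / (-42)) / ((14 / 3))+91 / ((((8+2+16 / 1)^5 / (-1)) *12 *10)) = -3074306089 / 767719680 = -4.00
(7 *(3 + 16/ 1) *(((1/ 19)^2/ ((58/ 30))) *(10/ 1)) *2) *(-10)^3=-2100000/ 551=-3811.25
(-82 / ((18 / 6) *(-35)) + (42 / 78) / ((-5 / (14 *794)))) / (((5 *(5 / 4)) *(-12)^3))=816493 / 7371000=0.11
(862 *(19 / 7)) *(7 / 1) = 16378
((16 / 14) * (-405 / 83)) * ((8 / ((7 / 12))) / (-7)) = 311040 / 28469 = 10.93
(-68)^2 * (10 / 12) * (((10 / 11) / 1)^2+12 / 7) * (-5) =-124385600 / 2541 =-48951.44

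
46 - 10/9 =404/9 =44.89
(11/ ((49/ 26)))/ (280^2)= 143/ 1920800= 0.00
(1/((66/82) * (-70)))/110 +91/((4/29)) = 83821217/127050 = 659.75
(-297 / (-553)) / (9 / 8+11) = 2376 / 53641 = 0.04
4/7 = 0.57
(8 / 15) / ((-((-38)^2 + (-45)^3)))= 8 / 1345215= 0.00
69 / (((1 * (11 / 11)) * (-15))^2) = 23 / 75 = 0.31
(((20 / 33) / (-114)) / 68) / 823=-5 / 52634142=-0.00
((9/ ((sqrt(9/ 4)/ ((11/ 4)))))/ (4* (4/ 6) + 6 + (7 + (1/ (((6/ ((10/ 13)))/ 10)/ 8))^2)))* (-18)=-451737/ 183829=-2.46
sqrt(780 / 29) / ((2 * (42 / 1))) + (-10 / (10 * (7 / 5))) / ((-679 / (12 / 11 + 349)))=sqrt(5655) / 1218 + 19255 / 52283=0.43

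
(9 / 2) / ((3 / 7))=10.50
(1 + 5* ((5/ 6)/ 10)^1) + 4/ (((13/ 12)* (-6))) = 125/ 156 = 0.80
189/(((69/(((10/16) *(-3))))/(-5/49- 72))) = 476955/1288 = 370.31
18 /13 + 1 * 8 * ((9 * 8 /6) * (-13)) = -16206 /13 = -1246.62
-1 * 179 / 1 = -179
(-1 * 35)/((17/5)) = -175/17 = -10.29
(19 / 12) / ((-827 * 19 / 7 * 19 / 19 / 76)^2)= 3724 / 2051787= 0.00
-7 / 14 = -0.50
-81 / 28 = -2.89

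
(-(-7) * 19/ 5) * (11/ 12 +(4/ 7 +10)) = 3667/ 12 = 305.58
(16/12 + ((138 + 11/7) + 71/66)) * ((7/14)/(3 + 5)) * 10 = 109325/1232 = 88.74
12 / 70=6 / 35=0.17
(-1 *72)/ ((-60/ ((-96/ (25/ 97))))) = -55872/ 125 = -446.98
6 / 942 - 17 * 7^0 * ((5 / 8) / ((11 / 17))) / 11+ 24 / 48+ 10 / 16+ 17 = 16.64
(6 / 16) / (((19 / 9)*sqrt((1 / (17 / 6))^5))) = 289*sqrt(102) / 1216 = 2.40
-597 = -597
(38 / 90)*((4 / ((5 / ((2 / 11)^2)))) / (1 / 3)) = 304 / 9075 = 0.03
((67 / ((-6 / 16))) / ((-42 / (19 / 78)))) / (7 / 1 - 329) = -1273 / 395577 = -0.00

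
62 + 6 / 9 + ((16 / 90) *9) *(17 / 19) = 18268 / 285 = 64.10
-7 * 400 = -2800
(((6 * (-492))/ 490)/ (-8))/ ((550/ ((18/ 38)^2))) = 29889/ 97289500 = 0.00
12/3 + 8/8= 5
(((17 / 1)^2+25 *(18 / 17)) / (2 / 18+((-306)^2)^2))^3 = 112447788650163 / 2413967452698958933624980367954342625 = 0.00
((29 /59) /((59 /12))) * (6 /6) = 348 /3481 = 0.10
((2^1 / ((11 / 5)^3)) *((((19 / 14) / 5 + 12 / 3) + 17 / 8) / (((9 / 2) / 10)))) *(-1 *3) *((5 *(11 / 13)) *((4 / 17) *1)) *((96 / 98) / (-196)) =17910000 / 449435987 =0.04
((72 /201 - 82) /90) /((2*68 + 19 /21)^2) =-26803 /553796875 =-0.00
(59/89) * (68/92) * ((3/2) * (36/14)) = 27081/14329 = 1.89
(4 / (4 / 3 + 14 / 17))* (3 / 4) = 153 / 110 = 1.39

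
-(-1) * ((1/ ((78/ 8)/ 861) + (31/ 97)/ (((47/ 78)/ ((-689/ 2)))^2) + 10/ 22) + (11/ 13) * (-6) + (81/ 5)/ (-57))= 304323568863627/ 2910898705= 104546.26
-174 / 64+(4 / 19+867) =525611 / 608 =864.49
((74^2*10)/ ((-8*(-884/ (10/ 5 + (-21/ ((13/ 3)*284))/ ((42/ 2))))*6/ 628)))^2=2625222.92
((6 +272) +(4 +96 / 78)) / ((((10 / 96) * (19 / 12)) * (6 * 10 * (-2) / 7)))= -618576 / 6175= -100.17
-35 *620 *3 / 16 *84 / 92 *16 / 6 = -227850 / 23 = -9906.52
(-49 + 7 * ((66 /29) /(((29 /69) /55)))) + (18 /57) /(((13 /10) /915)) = 469054907 /207727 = 2258.04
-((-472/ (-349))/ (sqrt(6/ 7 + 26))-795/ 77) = 795/ 77-236 * sqrt(329)/ 16403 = 10.06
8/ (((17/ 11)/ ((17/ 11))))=8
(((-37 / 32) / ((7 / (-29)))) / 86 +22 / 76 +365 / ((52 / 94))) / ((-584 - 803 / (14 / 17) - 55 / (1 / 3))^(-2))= 1830014440014551543 / 932608768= 1962253093.48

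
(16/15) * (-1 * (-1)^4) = -16/15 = -1.07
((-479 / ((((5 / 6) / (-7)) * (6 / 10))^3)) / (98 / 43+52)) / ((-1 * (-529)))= 28259084 / 617343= 45.78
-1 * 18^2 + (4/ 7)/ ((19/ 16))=-43028/ 133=-323.52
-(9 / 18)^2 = -1 / 4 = -0.25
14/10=7/5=1.40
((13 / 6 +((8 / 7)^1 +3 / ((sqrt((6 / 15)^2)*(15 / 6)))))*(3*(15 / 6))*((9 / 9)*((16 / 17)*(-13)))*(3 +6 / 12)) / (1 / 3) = -103350 / 17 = -6079.41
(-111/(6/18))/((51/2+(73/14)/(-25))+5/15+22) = -174825/25003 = -6.99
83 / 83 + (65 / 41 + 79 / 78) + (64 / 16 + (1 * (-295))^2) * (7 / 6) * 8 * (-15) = -38964612373 / 3198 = -12184056.40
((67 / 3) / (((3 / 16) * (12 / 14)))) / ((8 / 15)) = 2345 / 9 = 260.56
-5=-5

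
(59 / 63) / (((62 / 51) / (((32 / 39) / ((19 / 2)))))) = 0.07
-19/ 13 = -1.46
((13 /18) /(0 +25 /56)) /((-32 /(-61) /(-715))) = -793793 /360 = -2204.98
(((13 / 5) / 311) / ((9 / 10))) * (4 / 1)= 104 / 2799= 0.04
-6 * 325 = -1950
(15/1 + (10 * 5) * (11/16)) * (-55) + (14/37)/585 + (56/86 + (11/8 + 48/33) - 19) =-2731.14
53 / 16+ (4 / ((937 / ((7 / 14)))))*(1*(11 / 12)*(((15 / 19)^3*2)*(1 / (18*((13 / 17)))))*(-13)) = 340437799 / 102830128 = 3.31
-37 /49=-0.76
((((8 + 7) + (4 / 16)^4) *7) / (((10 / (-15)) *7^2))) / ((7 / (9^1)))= -103707 / 25088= -4.13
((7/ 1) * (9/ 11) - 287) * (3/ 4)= -4641/ 22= -210.95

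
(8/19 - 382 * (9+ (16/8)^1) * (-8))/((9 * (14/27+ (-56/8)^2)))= 1916136/25403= 75.43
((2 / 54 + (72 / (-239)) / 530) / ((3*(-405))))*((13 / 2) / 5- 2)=436541 / 20777046750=0.00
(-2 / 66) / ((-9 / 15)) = 5 / 99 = 0.05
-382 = -382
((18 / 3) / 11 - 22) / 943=-236 / 10373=-0.02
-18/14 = -9/7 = -1.29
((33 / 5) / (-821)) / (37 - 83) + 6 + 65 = 13406963 / 188830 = 71.00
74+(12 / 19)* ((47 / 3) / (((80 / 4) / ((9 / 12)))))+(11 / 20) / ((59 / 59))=2847 / 38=74.92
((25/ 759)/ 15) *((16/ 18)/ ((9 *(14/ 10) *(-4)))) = -50/ 1291059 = -0.00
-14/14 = -1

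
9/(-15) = -3/5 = -0.60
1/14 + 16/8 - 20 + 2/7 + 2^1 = -219/14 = -15.64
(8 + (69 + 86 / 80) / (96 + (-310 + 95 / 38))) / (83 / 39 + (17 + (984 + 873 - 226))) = 843401 / 181481100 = 0.00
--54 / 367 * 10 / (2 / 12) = 3240 / 367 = 8.83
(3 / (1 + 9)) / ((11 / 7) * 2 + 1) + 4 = 4.07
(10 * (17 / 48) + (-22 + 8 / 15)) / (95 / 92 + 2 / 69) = -49473 / 2930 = -16.88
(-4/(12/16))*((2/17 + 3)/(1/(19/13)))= -16112/663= -24.30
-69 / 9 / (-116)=23 / 348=0.07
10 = 10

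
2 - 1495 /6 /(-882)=12079 /5292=2.28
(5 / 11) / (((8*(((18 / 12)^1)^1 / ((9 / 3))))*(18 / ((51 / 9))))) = 85 / 2376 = 0.04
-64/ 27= -2.37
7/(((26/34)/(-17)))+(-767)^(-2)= -91546818/588289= -155.62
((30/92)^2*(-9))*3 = -6075/2116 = -2.87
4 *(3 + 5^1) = 32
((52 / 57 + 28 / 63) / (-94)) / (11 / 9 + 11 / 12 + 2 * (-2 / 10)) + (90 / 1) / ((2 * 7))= 12561665 / 1956563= 6.42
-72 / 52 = -18 / 13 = -1.38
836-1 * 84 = 752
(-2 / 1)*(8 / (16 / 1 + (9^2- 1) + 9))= -0.15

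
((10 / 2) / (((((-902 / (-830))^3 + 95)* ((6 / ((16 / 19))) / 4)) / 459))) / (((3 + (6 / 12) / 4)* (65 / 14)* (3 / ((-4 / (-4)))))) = 43547297920 / 141648417131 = 0.31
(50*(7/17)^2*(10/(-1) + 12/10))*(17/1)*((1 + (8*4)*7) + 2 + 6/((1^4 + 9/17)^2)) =-836452540/2873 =-291142.55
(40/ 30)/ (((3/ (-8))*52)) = -8/ 117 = -0.07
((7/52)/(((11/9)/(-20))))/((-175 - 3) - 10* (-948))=-315/1330186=-0.00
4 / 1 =4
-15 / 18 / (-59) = 5 / 354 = 0.01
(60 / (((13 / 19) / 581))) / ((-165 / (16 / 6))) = -353248 / 429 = -823.42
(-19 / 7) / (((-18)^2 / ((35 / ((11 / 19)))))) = -1805 / 3564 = -0.51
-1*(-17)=17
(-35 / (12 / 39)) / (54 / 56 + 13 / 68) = -10829 / 110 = -98.45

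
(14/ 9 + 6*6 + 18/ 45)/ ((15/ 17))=29036/ 675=43.02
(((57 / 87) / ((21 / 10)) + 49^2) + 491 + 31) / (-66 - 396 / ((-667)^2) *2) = -27311536277 / 616632786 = -44.29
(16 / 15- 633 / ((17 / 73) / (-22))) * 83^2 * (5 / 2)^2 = 262630070345 / 102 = 2574804611.23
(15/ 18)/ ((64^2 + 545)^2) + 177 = 22874291627/ 129233286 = 177.00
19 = 19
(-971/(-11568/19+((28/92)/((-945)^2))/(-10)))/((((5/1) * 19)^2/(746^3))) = 473139402043598640/6449191812361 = 73364.14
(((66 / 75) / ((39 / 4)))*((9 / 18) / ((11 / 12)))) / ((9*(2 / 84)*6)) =112 / 2925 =0.04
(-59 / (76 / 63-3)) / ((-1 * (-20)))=3717 / 2260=1.64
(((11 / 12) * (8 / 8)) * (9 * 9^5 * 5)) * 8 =19486170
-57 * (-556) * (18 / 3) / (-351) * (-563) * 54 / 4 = 53527788 / 13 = 4117522.15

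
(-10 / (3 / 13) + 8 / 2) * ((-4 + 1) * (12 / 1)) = 1416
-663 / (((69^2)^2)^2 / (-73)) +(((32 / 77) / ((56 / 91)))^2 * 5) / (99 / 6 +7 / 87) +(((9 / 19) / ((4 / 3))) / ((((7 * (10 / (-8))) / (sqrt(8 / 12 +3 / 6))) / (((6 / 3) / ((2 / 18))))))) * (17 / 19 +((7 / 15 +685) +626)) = 80580026713584150701 / 585907064755579002051 - 10098621 * sqrt(42) / 63175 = -1035.82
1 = 1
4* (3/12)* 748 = 748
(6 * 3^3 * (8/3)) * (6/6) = 432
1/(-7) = -1/7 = -0.14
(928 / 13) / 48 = 58 / 39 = 1.49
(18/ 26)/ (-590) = -9/ 7670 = -0.00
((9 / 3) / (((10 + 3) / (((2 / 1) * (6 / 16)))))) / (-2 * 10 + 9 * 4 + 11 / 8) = 18 / 1807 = 0.01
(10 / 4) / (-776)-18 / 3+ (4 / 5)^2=-208093 / 38800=-5.36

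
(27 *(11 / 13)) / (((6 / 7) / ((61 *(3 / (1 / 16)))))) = 1014552 / 13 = 78042.46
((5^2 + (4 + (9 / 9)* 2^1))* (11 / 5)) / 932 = 341 / 4660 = 0.07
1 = 1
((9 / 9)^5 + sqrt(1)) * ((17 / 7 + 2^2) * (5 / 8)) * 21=675 / 4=168.75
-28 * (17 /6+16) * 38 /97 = -206.58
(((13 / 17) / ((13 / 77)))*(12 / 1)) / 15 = 308 / 85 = 3.62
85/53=1.60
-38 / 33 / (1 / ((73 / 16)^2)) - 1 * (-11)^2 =-144.97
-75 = -75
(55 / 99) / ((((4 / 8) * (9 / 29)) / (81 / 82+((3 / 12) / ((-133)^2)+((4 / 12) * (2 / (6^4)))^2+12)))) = 5161594689659585 / 111002991496992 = 46.50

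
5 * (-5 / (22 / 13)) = -325 / 22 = -14.77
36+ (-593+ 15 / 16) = -8897 / 16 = -556.06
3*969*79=229653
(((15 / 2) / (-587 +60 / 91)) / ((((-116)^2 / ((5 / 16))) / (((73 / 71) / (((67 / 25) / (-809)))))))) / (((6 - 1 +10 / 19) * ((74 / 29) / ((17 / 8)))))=30997542875 / 2231075259817984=0.00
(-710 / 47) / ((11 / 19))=-13490 / 517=-26.09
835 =835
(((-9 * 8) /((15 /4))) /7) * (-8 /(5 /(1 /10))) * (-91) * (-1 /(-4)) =-1248 /125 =-9.98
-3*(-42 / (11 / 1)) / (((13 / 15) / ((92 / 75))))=11592 / 715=16.21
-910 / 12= -75.83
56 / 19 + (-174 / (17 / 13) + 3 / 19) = -41975 / 323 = -129.95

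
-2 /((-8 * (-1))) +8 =7.75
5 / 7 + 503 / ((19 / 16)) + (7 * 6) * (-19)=-49703 / 133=-373.71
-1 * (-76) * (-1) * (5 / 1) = -380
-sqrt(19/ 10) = -sqrt(190)/ 10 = -1.38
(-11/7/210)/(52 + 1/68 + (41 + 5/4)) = -187/2355675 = -0.00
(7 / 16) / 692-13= -143929 / 11072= -13.00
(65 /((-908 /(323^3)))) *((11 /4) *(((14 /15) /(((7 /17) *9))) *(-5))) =409602435385 /49032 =8353777.85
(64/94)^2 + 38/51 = 136166/112659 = 1.21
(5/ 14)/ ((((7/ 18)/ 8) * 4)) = 90/ 49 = 1.84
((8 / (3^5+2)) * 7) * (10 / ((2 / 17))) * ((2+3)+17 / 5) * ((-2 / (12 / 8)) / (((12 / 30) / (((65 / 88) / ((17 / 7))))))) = -1820 / 11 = -165.45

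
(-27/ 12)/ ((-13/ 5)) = 45/ 52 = 0.87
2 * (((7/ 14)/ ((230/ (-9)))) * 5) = -9/ 46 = -0.20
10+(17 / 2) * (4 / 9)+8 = 196 / 9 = 21.78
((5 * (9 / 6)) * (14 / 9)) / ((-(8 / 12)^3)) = -315 / 8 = -39.38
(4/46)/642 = 1/7383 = 0.00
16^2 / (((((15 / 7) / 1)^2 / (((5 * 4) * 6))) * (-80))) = -6272 / 75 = -83.63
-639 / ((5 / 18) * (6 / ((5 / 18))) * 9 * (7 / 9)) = -213 / 14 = -15.21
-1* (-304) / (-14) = -21.71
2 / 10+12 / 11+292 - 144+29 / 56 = 461411 / 3080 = 149.81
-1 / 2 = -0.50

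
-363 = -363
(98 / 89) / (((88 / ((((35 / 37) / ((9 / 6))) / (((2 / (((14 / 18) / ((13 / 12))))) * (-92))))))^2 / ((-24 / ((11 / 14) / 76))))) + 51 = 19964011443744817 / 391451220119817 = 51.00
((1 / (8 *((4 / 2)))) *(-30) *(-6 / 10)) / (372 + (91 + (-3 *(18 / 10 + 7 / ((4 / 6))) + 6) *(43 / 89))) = 4005 / 1595132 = 0.00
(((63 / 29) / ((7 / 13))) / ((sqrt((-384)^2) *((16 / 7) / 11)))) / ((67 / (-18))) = -27027 / 1989632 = -0.01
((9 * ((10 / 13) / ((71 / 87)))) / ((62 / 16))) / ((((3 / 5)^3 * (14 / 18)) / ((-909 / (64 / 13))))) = -148280625 / 61628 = -2406.06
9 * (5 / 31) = 45 / 31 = 1.45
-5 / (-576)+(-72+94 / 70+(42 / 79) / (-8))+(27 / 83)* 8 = -68.11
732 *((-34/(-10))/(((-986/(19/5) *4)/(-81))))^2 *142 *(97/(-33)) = -995032251747/46255000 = -21511.89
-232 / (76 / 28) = -1624 / 19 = -85.47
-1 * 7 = -7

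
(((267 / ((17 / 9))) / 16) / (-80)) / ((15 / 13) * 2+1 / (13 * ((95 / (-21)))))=-197847 / 4103936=-0.05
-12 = -12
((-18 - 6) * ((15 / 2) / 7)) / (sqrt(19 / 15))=-180 * sqrt(285) / 133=-22.85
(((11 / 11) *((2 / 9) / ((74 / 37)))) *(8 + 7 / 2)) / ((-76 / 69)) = -529 / 456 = -1.16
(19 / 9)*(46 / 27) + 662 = 161740 / 243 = 665.60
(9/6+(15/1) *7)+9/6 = 108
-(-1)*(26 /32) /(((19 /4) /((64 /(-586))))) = -0.02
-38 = -38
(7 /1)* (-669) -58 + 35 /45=-42662 /9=-4740.22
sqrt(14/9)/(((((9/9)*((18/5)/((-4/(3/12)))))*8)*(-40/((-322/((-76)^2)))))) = -161*sqrt(14)/623808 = -0.00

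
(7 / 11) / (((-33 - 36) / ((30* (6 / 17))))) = -420 / 4301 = -0.10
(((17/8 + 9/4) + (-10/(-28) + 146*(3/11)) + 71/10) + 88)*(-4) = -430123/770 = -558.60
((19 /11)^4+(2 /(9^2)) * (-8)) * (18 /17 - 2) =-165147920 /20160657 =-8.19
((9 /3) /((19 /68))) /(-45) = -68 /285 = -0.24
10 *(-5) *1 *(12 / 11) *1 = -600 / 11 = -54.55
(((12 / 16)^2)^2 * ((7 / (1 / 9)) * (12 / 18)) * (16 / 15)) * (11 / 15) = 10.40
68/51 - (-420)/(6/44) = 9244/3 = 3081.33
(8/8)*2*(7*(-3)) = -42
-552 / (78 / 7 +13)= -3864 / 169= -22.86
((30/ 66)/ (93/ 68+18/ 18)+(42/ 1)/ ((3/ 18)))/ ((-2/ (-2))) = 446632/ 1771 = 252.19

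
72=72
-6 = -6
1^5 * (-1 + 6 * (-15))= -91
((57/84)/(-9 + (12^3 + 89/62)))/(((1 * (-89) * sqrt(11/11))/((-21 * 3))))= 5301/18986726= 0.00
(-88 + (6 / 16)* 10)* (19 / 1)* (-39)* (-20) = -1248585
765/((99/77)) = 595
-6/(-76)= 3/38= 0.08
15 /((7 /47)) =705 /7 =100.71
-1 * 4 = -4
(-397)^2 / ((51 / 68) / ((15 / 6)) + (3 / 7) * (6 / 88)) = 242717860 / 507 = 478733.45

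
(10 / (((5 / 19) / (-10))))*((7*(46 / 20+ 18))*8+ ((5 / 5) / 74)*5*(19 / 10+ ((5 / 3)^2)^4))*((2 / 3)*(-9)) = 210500152486 / 80919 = 2601368.68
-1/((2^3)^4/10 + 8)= -5/2088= -0.00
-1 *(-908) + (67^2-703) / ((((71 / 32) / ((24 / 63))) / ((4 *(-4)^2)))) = 21127884 / 497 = 42510.83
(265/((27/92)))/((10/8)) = 19504/27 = 722.37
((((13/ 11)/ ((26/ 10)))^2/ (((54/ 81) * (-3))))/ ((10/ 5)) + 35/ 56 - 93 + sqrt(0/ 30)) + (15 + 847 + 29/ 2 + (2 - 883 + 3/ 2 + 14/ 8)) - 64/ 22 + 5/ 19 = -1771565/ 18392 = -96.32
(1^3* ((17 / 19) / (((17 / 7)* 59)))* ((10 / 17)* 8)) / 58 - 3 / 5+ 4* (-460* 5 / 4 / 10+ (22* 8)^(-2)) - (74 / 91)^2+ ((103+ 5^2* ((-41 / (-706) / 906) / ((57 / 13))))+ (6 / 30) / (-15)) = -54522044322547297901213 / 425044921576044369600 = -128.27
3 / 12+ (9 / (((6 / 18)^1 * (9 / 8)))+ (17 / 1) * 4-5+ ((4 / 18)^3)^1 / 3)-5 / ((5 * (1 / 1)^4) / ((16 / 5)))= 3676507 / 43740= 84.05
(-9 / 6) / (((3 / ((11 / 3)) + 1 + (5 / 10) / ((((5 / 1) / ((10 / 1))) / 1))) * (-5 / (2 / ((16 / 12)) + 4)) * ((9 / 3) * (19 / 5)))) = 121 / 2356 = 0.05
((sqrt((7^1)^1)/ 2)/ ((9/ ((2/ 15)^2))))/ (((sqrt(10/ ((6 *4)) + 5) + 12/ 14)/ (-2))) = -0.00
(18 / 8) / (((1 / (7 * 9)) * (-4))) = -567 / 16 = -35.44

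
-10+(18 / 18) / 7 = -9.86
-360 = -360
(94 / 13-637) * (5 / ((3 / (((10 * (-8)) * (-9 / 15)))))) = -654960 / 13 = -50381.54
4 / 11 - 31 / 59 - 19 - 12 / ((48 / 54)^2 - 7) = -5624480 / 326447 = -17.23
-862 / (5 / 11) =-9482 / 5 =-1896.40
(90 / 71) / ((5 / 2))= 36 / 71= 0.51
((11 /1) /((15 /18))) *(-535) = -7062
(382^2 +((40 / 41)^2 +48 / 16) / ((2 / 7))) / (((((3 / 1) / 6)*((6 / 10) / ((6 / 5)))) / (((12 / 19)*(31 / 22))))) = 182519191908 / 351329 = 519510.75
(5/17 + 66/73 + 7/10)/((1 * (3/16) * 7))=188456/130305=1.45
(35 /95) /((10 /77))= 539 /190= 2.84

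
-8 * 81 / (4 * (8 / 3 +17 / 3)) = -486 / 25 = -19.44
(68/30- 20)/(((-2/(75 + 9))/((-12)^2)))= 536256/5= 107251.20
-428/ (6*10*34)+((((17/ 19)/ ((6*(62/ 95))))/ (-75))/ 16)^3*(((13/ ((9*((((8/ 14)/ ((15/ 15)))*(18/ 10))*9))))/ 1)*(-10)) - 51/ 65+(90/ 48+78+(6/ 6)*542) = 5694825360436303537759/ 9172175032551997440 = 620.88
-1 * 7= -7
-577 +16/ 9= -5177/ 9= -575.22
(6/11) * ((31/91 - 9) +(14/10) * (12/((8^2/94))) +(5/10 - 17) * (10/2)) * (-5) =726009/4004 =181.32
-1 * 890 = -890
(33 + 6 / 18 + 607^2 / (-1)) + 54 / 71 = -78472375 / 213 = -368414.91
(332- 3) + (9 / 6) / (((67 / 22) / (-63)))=19964 / 67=297.97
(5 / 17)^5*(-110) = -343750 / 1419857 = -0.24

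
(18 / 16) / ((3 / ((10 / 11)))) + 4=191 / 44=4.34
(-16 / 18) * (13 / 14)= -52 / 63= -0.83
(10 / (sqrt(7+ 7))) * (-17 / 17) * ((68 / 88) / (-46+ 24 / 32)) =170 * sqrt(14) / 13937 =0.05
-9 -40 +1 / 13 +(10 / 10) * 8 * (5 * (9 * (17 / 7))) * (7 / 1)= 78924 / 13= 6071.08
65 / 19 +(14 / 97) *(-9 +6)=5507 / 1843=2.99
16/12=4/3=1.33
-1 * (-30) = 30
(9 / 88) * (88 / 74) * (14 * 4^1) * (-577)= -3929.84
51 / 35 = 1.46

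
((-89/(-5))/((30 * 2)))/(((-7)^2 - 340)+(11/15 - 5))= -89/88580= -0.00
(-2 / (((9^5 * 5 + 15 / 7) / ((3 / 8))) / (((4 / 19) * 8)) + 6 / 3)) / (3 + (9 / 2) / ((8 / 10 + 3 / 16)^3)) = -13805092 / 24759263685741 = -0.00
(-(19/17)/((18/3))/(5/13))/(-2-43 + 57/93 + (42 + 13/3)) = -7657/30770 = -0.25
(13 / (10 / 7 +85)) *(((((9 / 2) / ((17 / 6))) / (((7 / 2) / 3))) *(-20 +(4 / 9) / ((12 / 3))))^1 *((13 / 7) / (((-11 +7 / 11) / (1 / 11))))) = 90753 / 1367905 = 0.07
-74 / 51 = -1.45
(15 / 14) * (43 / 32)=645 / 448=1.44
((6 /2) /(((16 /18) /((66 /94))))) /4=891 /1504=0.59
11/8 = 1.38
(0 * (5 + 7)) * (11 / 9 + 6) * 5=0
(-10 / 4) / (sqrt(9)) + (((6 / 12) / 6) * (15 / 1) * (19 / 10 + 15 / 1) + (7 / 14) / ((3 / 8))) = 173 / 8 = 21.62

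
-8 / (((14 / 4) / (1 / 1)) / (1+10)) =-176 / 7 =-25.14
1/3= 0.33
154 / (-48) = -77 / 24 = -3.21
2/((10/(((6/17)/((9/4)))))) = 8/255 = 0.03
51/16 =3.19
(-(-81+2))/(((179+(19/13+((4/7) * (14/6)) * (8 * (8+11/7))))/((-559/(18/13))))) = -52242463/462828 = -112.88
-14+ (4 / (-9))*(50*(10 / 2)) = -1126 / 9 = -125.11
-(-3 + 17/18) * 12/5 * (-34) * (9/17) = -444/5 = -88.80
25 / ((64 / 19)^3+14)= 34295 / 71634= 0.48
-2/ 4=-1/ 2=-0.50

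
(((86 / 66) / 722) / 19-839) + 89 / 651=-27468462823 / 32744866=-838.86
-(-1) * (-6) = -6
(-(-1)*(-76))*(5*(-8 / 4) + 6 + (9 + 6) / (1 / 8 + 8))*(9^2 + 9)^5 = 12565627200000 / 13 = 966586707692.31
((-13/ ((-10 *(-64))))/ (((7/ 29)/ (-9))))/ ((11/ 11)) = 3393/ 4480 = 0.76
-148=-148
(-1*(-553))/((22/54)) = 14931/11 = 1357.36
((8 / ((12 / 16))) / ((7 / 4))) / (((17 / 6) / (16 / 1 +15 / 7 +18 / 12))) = 35200 / 833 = 42.26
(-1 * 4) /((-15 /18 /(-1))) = -24 /5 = -4.80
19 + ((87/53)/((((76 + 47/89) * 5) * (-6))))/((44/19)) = 3017768841/158832520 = 19.00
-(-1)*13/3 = 13/3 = 4.33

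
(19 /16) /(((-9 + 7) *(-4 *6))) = 19 /768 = 0.02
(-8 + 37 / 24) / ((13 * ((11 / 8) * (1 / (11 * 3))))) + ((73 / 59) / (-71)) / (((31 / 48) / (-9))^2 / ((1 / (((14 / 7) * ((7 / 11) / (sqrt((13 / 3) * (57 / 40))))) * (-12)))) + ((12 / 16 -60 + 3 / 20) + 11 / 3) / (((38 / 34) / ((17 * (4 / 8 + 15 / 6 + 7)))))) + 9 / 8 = -1435419849347769706821840295 / 132932941144838184699859016 -199520183016 * sqrt(2470) / 1278201357161905622114029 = -10.80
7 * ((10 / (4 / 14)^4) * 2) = 84035 / 4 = 21008.75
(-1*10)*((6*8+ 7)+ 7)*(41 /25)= -5084 /5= -1016.80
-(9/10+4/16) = -23/20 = -1.15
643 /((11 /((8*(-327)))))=-152917.09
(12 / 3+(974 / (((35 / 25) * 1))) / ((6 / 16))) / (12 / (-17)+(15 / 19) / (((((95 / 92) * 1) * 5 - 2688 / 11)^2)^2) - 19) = -43303986980135885200016143372 / 458974713899744897820459585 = -94.35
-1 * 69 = -69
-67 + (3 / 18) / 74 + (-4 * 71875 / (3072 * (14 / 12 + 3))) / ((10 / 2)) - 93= -2337073 / 14208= -164.49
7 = 7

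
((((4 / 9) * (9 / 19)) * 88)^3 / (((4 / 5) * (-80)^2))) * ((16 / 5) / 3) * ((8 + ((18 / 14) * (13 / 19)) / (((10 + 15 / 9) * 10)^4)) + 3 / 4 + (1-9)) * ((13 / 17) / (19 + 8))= 276270946699125664 / 9817871255595703125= 0.03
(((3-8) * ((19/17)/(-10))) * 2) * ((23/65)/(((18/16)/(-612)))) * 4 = -55936/65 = -860.55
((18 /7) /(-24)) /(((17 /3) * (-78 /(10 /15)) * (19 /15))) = 15 /117572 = 0.00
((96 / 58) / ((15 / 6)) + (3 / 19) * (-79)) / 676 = -32541 / 1862380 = -0.02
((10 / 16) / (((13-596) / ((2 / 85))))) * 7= -7 / 39644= -0.00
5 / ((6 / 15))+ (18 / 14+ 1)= 207 / 14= 14.79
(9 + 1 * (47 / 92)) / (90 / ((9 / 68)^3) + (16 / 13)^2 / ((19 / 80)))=9103185 / 37160899072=0.00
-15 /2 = -7.50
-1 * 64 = -64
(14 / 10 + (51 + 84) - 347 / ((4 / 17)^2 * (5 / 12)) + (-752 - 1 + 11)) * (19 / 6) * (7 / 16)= -41623813 / 1920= -21679.07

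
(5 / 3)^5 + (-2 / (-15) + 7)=19.99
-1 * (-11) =11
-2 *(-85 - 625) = 1420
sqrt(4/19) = 2 * sqrt(19)/19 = 0.46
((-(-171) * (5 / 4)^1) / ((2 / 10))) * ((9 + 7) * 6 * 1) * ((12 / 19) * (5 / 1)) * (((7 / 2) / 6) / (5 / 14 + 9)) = 2646000 / 131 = 20198.47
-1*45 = -45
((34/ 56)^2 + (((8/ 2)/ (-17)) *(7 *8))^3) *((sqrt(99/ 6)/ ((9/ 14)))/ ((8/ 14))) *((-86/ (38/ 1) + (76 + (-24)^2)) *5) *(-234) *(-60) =-106043936954333625 *sqrt(66)/ 746776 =-1153632436494.75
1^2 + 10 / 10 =2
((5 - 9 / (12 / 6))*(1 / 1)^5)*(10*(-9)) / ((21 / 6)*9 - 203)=0.26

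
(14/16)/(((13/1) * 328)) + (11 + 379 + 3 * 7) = 14020039/34112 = 411.00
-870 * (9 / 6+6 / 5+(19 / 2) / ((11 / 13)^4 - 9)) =-333359727 / 242408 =-1375.20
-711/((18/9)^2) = -711/4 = -177.75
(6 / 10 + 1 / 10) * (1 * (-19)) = -133 / 10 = -13.30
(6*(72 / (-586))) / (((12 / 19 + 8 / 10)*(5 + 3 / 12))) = -3420 / 34867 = -0.10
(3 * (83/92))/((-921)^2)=83/26012724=0.00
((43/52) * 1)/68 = 43/3536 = 0.01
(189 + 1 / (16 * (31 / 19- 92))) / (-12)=-5192189 / 329664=-15.75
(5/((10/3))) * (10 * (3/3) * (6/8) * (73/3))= 1095/4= 273.75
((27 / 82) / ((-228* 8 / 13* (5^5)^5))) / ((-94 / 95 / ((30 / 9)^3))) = 13 / 44105529785156250000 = 0.00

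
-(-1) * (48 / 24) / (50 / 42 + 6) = 42 / 151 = 0.28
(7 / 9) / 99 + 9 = 8026 / 891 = 9.01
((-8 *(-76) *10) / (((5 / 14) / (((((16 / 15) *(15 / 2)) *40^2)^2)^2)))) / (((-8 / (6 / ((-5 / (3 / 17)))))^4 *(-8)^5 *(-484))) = 142968913920000 / 10106041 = 14146876.50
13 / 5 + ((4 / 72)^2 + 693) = 1126877 / 1620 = 695.60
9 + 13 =22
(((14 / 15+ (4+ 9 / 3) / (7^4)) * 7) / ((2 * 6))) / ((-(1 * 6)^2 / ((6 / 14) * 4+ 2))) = -62621 / 1111320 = -0.06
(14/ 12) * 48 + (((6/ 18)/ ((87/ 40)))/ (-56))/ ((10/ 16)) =102304/ 1827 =56.00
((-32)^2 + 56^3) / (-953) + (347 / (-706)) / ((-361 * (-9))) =-185.35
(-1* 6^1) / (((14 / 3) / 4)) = -36 / 7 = -5.14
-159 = -159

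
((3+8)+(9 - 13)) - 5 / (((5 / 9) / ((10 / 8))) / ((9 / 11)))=-97 / 44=-2.20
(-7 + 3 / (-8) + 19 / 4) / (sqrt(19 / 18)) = -63* sqrt(38) / 152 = -2.55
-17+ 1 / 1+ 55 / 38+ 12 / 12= -515 / 38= -13.55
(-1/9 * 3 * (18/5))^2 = 36/25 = 1.44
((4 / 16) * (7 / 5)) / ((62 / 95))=133 / 248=0.54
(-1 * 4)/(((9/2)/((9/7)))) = -8/7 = -1.14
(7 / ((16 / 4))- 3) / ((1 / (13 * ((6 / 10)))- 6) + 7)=-195 / 176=-1.11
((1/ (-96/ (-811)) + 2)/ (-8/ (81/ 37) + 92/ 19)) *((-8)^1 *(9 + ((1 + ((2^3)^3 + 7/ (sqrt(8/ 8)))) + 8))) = -37788.22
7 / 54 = 0.13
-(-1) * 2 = 2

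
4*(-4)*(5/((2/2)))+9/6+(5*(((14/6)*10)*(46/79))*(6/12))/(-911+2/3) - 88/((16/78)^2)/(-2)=3338586975/3451984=967.15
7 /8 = 0.88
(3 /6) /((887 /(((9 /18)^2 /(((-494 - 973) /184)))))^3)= -48668 /2203236922576231989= -0.00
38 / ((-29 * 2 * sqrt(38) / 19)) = -19 * sqrt(38) / 58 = -2.02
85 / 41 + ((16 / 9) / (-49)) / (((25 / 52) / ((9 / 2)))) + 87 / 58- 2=123913 / 100450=1.23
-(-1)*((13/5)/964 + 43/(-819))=-196613/3947580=-0.05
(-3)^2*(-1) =-9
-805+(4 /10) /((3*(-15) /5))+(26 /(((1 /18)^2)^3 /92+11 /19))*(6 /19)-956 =-2705744662669469 /1548916681815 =-1746.86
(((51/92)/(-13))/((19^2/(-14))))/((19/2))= 357/2050841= 0.00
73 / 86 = 0.85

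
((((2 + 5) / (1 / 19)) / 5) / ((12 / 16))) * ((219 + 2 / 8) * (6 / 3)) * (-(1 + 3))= -933128 / 15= -62208.53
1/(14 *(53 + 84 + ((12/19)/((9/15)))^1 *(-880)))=-19/209958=-0.00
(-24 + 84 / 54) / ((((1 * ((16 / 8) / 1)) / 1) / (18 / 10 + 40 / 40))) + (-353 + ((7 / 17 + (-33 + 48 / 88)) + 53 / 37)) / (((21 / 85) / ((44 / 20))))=-40179226 / 11655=-3447.38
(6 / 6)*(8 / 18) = 4 / 9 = 0.44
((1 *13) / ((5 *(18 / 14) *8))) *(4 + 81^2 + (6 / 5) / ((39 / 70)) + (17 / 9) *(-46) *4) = 5093851 / 3240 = 1572.18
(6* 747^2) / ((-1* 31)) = -108001.74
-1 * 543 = -543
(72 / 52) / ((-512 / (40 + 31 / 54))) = -2191 / 19968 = -0.11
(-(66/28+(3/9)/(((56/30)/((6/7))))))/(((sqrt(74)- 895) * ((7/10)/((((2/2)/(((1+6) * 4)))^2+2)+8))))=4822215 * sqrt(74)/107692667656+4315882425/107692667656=0.04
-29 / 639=-0.05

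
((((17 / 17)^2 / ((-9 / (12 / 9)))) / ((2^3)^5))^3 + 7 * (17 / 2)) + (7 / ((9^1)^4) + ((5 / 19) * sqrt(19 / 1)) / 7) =5 * sqrt(19) / 133 + 643851744115163135 / 10820843684757504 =59.66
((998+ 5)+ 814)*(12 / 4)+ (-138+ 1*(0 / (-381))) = 5313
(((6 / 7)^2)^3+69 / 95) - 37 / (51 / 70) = -28307481299 / 570009405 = -49.66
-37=-37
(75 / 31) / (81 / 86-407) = -6450 / 1082551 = -0.01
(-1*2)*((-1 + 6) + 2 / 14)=-72 / 7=-10.29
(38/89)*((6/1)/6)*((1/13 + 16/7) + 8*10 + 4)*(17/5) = 5076914/40495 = 125.37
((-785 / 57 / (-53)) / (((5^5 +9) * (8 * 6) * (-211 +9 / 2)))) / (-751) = 785 / 70477574248368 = 0.00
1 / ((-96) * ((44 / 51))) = -17 / 1408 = -0.01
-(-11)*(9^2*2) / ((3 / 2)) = 1188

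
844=844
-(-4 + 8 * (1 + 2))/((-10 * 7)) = 2/7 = 0.29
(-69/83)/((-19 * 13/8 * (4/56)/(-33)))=-12.44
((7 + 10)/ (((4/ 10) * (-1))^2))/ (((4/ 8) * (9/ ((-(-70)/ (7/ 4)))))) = 8500/ 9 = 944.44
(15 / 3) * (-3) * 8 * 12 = -1440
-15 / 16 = -0.94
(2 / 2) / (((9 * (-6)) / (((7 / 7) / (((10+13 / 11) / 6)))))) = -11 / 1107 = -0.01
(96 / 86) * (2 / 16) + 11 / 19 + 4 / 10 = 4569 / 4085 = 1.12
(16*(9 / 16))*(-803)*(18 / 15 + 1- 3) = 28908 / 5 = 5781.60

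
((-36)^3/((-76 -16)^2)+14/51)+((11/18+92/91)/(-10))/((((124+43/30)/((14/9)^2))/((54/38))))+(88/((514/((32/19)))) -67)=-71.95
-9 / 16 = -0.56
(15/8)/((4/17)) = 255/32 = 7.97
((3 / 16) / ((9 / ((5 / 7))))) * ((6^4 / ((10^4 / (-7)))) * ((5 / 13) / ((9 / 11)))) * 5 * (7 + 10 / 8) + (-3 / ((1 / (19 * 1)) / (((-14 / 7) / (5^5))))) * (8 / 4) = -490929 / 2600000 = -0.19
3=3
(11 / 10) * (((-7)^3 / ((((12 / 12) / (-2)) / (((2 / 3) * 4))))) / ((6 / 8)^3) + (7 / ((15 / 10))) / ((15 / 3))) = 9660959 / 2025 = 4770.84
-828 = -828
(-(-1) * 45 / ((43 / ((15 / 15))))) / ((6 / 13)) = 195 / 86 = 2.27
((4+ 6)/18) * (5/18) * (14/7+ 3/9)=0.36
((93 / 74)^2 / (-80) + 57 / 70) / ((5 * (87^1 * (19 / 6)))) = 0.00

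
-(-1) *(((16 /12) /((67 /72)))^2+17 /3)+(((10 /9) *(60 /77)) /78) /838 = 130809880427 /16944947019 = 7.72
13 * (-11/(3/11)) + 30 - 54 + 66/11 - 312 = -2563/3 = -854.33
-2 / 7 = -0.29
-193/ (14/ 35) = -965/ 2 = -482.50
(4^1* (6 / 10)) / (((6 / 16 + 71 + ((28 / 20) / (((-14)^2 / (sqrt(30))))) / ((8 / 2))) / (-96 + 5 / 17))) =-8740191936 / 2715921479 + 1093344* sqrt(30) / 13579607395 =-3.22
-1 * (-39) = 39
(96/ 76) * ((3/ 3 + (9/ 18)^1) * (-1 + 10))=324/ 19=17.05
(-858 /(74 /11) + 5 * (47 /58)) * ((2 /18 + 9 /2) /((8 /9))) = -21995581 /34336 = -640.60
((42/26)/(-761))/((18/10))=-35/29679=-0.00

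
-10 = -10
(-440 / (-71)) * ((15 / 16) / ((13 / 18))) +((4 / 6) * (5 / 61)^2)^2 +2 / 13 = 942945617123 / 115017401187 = 8.20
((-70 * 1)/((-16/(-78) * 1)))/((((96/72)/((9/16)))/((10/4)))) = -184275/512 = -359.91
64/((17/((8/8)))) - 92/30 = 178/255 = 0.70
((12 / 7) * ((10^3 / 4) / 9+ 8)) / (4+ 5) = 184 / 27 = 6.81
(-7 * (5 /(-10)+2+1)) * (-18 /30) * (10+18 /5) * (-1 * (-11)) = 7854 /5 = 1570.80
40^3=64000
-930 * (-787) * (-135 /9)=-10978650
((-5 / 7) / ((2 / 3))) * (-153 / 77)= 2295 / 1078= 2.13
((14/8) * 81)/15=189/20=9.45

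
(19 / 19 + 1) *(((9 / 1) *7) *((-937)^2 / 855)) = 12291566 / 95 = 129384.91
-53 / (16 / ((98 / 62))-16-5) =2597 / 533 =4.87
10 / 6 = 5 / 3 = 1.67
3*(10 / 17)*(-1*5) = -150 / 17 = -8.82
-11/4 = -2.75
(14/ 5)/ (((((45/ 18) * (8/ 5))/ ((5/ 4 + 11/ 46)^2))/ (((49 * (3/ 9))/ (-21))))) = -919681/ 761760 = -1.21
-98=-98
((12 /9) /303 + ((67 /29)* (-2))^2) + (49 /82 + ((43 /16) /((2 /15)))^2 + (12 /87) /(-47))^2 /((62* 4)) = 508521089229713366563157 /738201464482717237248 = 688.86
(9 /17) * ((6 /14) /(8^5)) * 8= 27 /487424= 0.00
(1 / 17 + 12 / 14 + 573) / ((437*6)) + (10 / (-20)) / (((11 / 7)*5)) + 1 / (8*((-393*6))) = 8373438083 / 53954152560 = 0.16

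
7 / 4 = 1.75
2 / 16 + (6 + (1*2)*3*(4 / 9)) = 211 / 24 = 8.79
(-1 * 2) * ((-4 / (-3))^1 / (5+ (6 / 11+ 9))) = -11 / 60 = -0.18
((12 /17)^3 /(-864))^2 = 4 /24137569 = 0.00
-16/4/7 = -4/7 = -0.57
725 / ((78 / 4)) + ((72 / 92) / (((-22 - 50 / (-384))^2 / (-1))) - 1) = 36.18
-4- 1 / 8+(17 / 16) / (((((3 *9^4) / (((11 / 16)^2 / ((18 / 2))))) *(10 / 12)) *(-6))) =-4.13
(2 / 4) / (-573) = -1 / 1146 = -0.00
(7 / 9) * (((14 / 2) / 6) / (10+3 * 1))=49 / 702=0.07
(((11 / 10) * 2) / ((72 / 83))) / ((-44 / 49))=-4067 / 1440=-2.82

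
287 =287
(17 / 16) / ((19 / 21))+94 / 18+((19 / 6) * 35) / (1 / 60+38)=9.31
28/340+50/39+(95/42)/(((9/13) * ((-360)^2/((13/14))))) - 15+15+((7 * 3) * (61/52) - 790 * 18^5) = -3480914558372886277/2331866880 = -1492758694.00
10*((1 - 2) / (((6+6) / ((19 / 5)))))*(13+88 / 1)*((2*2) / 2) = -1919 / 3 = -639.67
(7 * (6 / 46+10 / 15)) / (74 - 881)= -385 / 55683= -0.01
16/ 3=5.33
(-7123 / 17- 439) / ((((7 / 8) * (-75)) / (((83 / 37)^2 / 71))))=15762032 / 17009825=0.93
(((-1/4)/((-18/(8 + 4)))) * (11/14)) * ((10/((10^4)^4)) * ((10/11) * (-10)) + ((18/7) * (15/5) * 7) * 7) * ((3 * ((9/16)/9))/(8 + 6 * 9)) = 41579999999999999/277760000000000000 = 0.15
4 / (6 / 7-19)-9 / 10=-1423 / 1270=-1.12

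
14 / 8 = 7 / 4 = 1.75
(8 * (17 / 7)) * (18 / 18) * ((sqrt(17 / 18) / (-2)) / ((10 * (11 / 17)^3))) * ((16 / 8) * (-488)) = 81516496 * sqrt(34) / 139755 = 3401.09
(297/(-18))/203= -33/406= -0.08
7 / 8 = 0.88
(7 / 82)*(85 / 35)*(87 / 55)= 1479 / 4510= 0.33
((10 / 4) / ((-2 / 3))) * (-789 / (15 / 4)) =789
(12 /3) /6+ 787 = 2363 /3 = 787.67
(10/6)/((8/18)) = 15/4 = 3.75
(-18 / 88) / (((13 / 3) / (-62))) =837 / 286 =2.93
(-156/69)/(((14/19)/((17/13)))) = -646/161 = -4.01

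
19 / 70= 0.27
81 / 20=4.05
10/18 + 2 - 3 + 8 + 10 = 158/9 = 17.56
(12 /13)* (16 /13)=192 /169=1.14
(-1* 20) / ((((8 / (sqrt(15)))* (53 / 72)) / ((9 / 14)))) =-8.46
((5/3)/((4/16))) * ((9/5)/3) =4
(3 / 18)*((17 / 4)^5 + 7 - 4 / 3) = 4276979 / 18432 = 232.04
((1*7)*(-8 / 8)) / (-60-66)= 1 / 18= 0.06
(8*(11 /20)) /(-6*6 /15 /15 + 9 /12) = 440 /59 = 7.46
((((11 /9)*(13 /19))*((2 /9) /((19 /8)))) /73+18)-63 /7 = 19213625 /2134593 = 9.00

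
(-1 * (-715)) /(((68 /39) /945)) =26351325 /68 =387519.49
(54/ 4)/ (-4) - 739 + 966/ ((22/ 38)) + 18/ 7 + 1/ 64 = 4576917/ 4928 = 928.76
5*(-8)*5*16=-3200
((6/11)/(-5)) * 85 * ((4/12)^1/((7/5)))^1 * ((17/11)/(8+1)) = -2890/7623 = -0.38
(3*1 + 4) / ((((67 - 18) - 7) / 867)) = 289 / 2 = 144.50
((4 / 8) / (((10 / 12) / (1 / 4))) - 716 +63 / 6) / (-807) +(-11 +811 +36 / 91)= 1176856777 / 1468740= 801.27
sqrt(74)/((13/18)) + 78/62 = 39/31 + 18 * sqrt(74)/13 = 13.17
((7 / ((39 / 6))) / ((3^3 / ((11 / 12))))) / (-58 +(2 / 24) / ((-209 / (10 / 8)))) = -18392 / 29176173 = -0.00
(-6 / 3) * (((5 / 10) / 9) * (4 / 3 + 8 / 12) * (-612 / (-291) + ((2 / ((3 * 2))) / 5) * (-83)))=9982 / 13095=0.76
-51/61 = -0.84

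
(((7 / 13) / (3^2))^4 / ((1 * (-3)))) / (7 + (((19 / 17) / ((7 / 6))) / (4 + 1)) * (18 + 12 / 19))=-1428595 / 3535462999107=-0.00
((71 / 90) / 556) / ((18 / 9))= 71 / 100080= 0.00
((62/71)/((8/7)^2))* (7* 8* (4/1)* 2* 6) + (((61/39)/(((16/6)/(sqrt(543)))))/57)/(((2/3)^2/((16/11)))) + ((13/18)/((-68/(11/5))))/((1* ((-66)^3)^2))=183* sqrt(543)/5434 + 5867585276927108197/3264981305541120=1797.91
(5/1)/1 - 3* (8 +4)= -31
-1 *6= -6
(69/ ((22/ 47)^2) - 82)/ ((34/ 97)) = 10935101/ 16456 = 664.51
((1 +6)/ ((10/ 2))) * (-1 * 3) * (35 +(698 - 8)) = -3045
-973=-973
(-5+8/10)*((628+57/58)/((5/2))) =-766101/725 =-1056.69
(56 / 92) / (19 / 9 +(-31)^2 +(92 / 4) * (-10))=63 / 75877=0.00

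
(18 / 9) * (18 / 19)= 36 / 19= 1.89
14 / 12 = 7 / 6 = 1.17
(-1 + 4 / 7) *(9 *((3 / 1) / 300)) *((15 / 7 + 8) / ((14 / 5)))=-1917 / 13720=-0.14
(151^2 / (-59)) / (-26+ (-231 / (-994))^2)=459759364 / 30867325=14.89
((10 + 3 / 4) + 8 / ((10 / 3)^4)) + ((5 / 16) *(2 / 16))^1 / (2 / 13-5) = 54465967 / 5040000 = 10.81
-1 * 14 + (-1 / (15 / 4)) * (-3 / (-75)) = -14.01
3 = 3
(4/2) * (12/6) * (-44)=-176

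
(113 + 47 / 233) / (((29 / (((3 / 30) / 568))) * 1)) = 3297 / 4797470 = 0.00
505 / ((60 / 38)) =319.83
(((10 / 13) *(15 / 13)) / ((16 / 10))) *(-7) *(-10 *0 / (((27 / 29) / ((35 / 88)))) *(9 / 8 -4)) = 0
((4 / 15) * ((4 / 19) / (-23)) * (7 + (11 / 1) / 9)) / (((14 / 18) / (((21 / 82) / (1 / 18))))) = -10656 / 89585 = -0.12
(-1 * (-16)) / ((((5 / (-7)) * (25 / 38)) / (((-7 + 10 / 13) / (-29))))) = -344736 / 47125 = -7.32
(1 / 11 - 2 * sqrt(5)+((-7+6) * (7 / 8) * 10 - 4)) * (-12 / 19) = 24 * sqrt(5) / 19+1671 / 209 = 10.82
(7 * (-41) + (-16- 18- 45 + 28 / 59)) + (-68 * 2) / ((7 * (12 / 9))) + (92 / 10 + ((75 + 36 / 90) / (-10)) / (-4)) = -30480379 / 82600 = -369.01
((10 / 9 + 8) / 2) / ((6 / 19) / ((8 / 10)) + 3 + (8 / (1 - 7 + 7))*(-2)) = -0.36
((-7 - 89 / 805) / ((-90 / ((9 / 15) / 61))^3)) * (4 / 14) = 53 / 19984967734375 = 0.00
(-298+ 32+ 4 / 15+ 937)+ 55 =10894 / 15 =726.27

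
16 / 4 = 4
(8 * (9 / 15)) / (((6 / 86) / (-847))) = -58273.60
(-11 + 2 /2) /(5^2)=-2 /5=-0.40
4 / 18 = 2 / 9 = 0.22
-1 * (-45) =45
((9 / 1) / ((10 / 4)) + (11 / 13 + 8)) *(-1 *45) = -560.08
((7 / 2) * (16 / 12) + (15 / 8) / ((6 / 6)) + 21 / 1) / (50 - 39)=661 / 264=2.50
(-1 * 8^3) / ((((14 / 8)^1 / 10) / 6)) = -122880 / 7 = -17554.29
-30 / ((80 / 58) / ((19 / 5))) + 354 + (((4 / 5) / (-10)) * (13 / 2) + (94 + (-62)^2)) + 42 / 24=210529 / 50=4210.58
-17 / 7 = -2.43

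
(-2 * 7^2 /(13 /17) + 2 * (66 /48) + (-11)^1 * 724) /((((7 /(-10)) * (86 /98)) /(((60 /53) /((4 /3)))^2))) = 29813497875 /3140462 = 9493.35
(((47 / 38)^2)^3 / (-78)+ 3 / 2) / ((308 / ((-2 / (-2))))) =341500341599 / 72334735689216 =0.00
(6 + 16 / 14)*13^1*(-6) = -3900 / 7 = -557.14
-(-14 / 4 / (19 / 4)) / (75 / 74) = 1036 / 1425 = 0.73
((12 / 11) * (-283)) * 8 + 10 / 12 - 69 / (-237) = -12871769 / 5214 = -2468.69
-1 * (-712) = 712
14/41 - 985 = -40371/41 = -984.66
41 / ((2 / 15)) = 615 / 2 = 307.50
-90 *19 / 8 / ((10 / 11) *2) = -117.56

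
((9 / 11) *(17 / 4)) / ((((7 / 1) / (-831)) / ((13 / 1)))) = -1652859 / 308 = -5366.43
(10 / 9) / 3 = 10 / 27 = 0.37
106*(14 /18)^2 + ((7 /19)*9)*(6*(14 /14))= 129304 /1539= 84.02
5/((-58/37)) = -185/58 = -3.19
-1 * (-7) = 7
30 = 30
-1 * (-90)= 90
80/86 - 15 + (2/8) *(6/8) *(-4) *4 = -734/43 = -17.07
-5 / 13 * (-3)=15 / 13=1.15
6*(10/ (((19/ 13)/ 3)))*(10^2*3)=702000/ 19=36947.37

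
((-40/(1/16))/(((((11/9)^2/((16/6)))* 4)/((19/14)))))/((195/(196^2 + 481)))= -851377536/11011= -77320.64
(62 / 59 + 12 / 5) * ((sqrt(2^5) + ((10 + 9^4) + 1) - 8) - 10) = 4072 * sqrt(2) / 295 + 6671972 / 295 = 22636.38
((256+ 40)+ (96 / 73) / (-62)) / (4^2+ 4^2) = 83725 / 9052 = 9.25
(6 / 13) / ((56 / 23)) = 69 / 364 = 0.19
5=5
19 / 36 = 0.53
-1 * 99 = -99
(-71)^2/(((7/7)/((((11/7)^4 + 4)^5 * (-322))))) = -1942609335077288355167543750/11398895185373143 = -170420843729.66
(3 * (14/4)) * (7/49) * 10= 15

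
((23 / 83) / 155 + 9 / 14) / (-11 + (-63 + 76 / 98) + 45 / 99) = -8940239 / 1009207790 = -0.01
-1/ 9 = -0.11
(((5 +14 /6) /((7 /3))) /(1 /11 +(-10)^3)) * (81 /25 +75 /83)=-0.01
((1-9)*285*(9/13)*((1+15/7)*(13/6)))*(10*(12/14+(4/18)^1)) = -5684800/49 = -116016.33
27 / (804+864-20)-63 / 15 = -34473 / 8240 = -4.18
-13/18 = -0.72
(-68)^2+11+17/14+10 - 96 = 63703/14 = 4550.21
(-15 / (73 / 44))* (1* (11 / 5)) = -1452 / 73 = -19.89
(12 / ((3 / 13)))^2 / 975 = 208 / 75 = 2.77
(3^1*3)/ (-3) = -3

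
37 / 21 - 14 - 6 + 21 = 58 / 21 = 2.76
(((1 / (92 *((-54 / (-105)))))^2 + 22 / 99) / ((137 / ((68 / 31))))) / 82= 10380761 / 238757370336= 0.00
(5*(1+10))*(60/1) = 3300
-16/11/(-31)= 0.05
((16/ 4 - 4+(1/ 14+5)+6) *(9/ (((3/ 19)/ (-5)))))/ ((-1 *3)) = 14725/ 14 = 1051.79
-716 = -716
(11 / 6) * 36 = 66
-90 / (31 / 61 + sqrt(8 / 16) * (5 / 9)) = -27570780 / 62657 + 15070050 * sqrt(2) / 62657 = -99.89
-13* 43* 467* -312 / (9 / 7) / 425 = 190046584 / 1275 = 149056.14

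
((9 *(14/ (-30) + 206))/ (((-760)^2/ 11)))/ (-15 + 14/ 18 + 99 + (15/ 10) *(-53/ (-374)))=171226737/ 413095910000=0.00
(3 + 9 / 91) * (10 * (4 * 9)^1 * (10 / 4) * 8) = 2030400 / 91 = 22312.09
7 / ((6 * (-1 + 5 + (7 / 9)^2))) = 189 / 746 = 0.25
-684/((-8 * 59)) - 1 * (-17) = 2177/118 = 18.45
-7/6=-1.17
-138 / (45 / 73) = -3358 / 15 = -223.87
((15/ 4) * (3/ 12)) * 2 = 15/ 8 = 1.88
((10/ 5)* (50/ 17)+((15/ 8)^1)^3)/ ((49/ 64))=108575/ 6664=16.29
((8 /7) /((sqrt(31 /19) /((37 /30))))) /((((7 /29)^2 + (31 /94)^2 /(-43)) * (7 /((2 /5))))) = 94582735328 * sqrt(589) /2028918920175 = 1.13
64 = 64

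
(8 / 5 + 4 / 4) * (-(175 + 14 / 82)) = -455.44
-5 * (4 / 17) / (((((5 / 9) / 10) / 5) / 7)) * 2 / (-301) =3600 / 731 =4.92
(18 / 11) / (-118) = -9 / 649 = -0.01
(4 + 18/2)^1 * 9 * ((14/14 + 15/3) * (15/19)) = 10530/19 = 554.21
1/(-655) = -1/655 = -0.00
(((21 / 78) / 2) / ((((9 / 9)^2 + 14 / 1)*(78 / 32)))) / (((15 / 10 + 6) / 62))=3472 / 114075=0.03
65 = 65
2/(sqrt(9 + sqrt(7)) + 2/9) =0.55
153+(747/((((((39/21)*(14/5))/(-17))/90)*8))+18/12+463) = -2793055/104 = -26856.30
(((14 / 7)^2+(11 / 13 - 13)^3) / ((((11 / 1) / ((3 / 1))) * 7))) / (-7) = 11806572 / 1184183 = 9.97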